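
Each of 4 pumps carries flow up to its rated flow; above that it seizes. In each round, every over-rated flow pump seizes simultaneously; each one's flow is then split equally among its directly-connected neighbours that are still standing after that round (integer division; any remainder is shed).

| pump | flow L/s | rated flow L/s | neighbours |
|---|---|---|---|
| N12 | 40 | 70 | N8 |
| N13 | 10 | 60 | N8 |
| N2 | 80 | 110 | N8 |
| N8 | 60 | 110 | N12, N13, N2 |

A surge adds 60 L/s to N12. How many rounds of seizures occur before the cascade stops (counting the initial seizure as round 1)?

3

Round 1 — N12 at 100 > 70. N12 seizes.
  N12 sheds 100 L/s to N8: 100 each.
    N8: 60+100 = 160 > 110
Round 2 — N8 seizes.
  N8 sheds 160 L/s to N13, N2: 80 each.
    N13: 10+80 = 90 > 60
    N2: 80+80 = 160 > 110
Round 3 — N13, N2 seize.
  N13 sheds 90 L/s: no online neighbours, lost.
  N2 sheds 160 L/s: no online neighbours, lost.
No further seizures.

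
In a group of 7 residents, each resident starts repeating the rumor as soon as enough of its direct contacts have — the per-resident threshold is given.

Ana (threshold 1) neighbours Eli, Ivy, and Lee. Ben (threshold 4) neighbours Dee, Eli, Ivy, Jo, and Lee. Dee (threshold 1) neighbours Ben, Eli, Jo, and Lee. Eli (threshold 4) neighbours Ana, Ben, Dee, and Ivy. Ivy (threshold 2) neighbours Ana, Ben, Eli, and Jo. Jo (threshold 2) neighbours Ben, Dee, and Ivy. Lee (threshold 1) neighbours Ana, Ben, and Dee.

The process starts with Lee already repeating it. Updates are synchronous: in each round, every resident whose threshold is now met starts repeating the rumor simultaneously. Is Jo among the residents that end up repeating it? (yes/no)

Round 1 — Lee starts repeating the rumor (initial).
Round 2 — checking thresholds:
  Ana: 1 of 3 neighbours ≥ 1, starts repeating the rumor.
  Ben: 1 of 5 neighbours < 4, not yet.
  Dee: 1 of 4 neighbours ≥ 1, starts repeating the rumor.
Round 3 — no new spreads; cascade stops.

no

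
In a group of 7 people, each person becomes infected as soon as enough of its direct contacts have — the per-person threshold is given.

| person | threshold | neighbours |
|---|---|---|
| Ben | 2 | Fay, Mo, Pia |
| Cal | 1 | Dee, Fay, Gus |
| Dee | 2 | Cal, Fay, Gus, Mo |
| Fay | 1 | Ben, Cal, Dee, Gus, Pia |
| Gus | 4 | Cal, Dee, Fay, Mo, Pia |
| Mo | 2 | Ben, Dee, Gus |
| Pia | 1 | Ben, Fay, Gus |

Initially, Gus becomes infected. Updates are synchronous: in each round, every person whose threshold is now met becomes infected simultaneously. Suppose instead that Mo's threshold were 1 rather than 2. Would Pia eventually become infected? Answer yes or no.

yes

With Mo's threshold at 1:
Round 1 — Gus becomes infected (initial).
Round 2 — checking thresholds:
  Cal: 1 of 3 neighbours ≥ 1, becomes infected.
  Dee: 1 of 4 neighbours < 2, below threshold.
  Fay: 1 of 5 neighbours ≥ 1, becomes infected.
  Mo: 1 of 3 neighbours ≥ 1, becomes infected.
  Pia: 1 of 3 neighbours ≥ 1, becomes infected.
Round 3 — checking thresholds:
  Ben: 3 of 3 neighbours ≥ 2, becomes infected.
  Dee: 4 of 4 neighbours ≥ 2, becomes infected.
Round 4 — no new infections; cascade stops.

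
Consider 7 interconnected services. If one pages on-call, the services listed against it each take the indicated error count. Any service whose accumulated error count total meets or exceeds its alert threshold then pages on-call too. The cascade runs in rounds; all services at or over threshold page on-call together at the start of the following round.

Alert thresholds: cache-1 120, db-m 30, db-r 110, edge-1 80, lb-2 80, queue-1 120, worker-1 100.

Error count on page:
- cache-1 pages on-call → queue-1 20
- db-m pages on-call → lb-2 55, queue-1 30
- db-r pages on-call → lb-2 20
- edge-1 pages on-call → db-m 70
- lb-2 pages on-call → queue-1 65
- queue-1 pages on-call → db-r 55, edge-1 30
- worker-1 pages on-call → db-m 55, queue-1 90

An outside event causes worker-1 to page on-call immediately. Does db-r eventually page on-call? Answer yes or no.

Round 1 — worker-1 pages on-call (initial).
  db-m: +55 → 55 ≥ 30
  queue-1: +90 → 90 < 120
Round 2 — db-m pages on-call.
  lb-2: +55 → 55 < 80
  queue-1: +30 → 120 ≥ 120
Round 3 — queue-1 pages on-call.
  db-r: +55 → 55 < 110
  edge-1: +30 → 30 < 80
No further pages.

no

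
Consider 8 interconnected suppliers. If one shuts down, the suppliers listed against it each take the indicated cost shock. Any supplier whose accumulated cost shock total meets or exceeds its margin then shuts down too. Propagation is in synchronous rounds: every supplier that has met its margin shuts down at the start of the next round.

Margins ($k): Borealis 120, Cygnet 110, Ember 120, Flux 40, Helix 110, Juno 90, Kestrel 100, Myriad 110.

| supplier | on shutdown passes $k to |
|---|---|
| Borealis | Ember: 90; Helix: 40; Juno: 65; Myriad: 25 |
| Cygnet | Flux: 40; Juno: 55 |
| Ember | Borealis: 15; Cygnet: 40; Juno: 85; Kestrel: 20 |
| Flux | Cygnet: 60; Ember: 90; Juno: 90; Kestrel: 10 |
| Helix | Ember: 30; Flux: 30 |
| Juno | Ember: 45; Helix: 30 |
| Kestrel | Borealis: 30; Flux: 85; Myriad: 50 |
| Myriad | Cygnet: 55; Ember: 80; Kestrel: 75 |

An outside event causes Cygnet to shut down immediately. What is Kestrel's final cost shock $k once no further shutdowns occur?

Round 1 — Cygnet shuts down (initial).
  Flux: +40 → 40 ≥ 40
  Juno: +55 → 55 < 90
Round 2 — Flux shuts down.
  Ember: +90 → 90 < 120
  Juno: +90 → 145 ≥ 90
  Kestrel: +10 → 10 < 100
Round 3 — Juno shuts down.
  Ember: +45 → 135 ≥ 120
  Helix: +30 → 30 < 110
Round 4 — Ember shuts down.
  Borealis: +15 → 15 < 120
  Kestrel: +20 → 30 < 100
No further shutdowns.

30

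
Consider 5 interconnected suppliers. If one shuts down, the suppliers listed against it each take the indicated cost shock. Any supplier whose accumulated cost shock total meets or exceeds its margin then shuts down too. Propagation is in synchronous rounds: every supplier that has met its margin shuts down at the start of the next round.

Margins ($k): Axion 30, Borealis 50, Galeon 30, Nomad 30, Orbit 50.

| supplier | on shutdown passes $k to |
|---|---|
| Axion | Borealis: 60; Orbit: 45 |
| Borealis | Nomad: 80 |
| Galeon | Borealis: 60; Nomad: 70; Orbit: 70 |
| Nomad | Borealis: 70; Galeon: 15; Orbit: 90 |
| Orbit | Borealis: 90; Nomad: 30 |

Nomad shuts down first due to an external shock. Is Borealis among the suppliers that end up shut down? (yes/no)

yes

Round 1 — Nomad shuts down (initial).
  Borealis: +70 → 70 ≥ 50
  Galeon: +15 → 15 < 30
  Orbit: +90 → 90 ≥ 50
Round 2 — Borealis, Orbit shut down.
No further shutdowns.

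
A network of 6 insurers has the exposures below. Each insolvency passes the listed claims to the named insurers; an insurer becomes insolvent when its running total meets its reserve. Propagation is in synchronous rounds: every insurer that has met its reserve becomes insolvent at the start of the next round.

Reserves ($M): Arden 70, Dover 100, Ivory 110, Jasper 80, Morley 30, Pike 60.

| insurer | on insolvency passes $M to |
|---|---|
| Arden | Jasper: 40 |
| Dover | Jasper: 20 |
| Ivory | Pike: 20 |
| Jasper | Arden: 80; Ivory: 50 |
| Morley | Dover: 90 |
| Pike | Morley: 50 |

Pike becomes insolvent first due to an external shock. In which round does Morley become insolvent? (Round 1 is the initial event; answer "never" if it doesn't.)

2

Round 1 — Pike becomes insolvent (initial).
  Morley: +50 → 50 ≥ 30
Round 2 — Morley becomes insolvent.
  Dover: +90 → 90 < 100
No further insolvencies.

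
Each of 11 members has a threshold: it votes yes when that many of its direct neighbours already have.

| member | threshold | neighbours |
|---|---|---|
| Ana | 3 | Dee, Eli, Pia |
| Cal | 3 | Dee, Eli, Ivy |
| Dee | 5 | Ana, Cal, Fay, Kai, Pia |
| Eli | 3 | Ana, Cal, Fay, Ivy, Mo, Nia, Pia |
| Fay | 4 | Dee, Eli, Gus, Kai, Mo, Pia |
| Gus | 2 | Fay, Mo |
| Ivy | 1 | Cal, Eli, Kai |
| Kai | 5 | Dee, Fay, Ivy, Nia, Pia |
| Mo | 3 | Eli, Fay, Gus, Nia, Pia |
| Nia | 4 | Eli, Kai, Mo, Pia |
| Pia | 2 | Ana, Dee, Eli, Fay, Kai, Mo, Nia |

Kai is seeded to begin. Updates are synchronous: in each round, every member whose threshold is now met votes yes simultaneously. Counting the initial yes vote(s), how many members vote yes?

2

Round 1 — Kai votes yes (initial).
Round 2 — checking thresholds:
  Dee: 1 of 5 neighbours < 5, holds.
  Fay: 1 of 6 neighbours < 4, holds.
  Ivy: 1 of 3 neighbours ≥ 1, votes yes.
  Nia: 1 of 4 neighbours < 4, holds.
  Pia: 1 of 7 neighbours < 2, holds.
Round 3 — no new yes votes; cascade stops.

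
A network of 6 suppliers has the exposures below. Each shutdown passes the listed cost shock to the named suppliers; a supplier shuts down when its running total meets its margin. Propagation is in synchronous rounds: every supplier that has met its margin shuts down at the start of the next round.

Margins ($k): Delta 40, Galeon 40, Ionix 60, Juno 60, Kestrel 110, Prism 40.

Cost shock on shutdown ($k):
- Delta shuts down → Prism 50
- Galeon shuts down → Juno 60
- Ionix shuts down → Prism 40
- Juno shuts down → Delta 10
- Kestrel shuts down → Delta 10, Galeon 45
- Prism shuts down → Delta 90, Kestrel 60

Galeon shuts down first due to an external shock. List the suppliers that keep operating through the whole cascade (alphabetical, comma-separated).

Round 1 — Galeon shuts down (initial).
  Juno: +60 → 60 ≥ 60
Round 2 — Juno shuts down.
  Delta: +10 → 10 < 40
No further shutdowns.

Delta, Ionix, Kestrel, Prism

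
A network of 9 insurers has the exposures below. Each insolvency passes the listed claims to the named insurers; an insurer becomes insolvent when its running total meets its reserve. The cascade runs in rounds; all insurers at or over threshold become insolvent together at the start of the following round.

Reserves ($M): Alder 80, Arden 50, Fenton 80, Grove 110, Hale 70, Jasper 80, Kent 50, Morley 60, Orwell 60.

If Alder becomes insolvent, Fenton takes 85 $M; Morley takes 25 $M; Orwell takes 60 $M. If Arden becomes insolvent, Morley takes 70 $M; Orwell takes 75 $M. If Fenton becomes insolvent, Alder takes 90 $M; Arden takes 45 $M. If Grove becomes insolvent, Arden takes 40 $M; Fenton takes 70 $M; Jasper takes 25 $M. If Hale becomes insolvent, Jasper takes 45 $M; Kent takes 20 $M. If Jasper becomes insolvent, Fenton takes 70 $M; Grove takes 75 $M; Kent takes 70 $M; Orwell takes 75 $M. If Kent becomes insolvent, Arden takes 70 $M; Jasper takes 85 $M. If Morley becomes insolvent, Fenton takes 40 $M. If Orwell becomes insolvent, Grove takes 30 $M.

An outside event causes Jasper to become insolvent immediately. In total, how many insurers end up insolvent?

7

Round 1 — Jasper becomes insolvent (initial).
  Fenton: +70 → 70 < 80
  Grove: +75 → 75 < 110
  Kent: +70 → 70 ≥ 50
  Orwell: +75 → 75 ≥ 60
Round 2 — Kent, Orwell become insolvent.
  Arden: +70 → 70 ≥ 50
  Grove: +30 → 105 < 110
Round 3 — Arden becomes insolvent.
  Morley: +70 → 70 ≥ 60
Round 4 — Morley becomes insolvent.
  Fenton: +40 → 110 ≥ 80
Round 5 — Fenton becomes insolvent.
  Alder: +90 → 90 ≥ 80
Round 6 — Alder becomes insolvent.
No further insolvencies.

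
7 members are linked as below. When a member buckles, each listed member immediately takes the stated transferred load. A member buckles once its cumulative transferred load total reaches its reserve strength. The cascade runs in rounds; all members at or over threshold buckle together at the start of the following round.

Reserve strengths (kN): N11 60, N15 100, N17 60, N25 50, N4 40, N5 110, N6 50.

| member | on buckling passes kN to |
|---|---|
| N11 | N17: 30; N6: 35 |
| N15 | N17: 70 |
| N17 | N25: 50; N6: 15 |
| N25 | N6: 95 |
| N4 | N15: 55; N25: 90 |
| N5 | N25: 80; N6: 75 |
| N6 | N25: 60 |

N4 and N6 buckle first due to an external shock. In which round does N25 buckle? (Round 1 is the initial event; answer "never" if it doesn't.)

Round 1 — N4, N6 buckle (initial).
  N15: +55 → 55 < 100
  N25: +90+60 → 150 ≥ 50
Round 2 — N25 buckles.
No further bucklings.

2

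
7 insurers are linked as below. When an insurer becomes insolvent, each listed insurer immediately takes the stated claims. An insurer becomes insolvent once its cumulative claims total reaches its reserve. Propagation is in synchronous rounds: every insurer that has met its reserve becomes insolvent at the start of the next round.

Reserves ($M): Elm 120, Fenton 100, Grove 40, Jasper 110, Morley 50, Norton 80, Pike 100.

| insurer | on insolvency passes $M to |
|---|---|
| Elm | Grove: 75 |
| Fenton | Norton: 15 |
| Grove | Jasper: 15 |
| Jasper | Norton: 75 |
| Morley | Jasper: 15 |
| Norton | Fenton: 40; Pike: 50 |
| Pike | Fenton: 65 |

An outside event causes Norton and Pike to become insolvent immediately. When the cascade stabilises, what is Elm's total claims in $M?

Round 1 — Norton, Pike become insolvent (initial).
  Fenton: +40+65 → 105 ≥ 100
Round 2 — Fenton becomes insolvent.
No further insolvencies.

0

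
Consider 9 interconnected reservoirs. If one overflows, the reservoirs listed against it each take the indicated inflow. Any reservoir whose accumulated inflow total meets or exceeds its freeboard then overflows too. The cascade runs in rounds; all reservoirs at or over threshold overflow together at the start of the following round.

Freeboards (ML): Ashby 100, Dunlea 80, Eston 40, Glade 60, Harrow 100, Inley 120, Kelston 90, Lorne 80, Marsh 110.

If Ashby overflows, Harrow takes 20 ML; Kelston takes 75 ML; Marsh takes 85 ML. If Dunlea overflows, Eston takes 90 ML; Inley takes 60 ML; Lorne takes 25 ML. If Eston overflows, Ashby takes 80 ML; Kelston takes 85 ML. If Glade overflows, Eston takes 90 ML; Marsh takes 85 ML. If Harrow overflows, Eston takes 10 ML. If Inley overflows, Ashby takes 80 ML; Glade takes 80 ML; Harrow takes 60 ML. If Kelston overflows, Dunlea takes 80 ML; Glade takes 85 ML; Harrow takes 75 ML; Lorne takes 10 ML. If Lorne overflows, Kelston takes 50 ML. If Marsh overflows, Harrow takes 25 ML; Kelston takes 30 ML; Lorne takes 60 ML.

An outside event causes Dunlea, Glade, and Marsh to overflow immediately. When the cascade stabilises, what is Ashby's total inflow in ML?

Round 1 — Dunlea, Glade, Marsh overflow (initial).
  Eston: +90+90 → 180 ≥ 40
  Harrow: +25 → 25 < 100
  Inley: +60 → 60 < 120
  Kelston: +30 → 30 < 90
  Lorne: +25+60 → 85 ≥ 80
Round 2 — Eston, Lorne overflow.
  Ashby: +80 → 80 < 100
  Kelston: +85+50 → 165 ≥ 90
Round 3 — Kelston overflows.
  Harrow: +75 → 100 ≥ 100
Round 4 — Harrow overflows.
No further overflows.

80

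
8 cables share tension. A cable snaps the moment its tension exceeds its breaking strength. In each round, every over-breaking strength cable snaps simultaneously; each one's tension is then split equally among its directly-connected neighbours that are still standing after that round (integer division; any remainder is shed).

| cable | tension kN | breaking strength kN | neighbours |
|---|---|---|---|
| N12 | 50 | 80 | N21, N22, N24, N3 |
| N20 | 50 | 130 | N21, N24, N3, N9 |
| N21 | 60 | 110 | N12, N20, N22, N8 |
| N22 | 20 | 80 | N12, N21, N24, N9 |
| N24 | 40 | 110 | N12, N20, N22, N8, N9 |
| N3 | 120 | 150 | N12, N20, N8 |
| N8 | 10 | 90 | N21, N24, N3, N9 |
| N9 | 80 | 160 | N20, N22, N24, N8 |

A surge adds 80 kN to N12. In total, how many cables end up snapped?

Round 1 — N12 at 130 > 80. N12 snaps.
  N12 sheds 130 kN to N21, N22, N24, N3: 32 each (2 lost).
    N21: 60+32 = 92 ≤ 110
    N22: 20+32 = 52 ≤ 80
    N24: 40+32 = 72 ≤ 110
    N3: 120+32 = 152 > 150
Round 2 — N3 snaps.
  N3 sheds 152 kN to N20, N8: 76 each.
    N20: 50+76 = 126 ≤ 130
    N8: 10+76 = 86 ≤ 90
No further breaks.

2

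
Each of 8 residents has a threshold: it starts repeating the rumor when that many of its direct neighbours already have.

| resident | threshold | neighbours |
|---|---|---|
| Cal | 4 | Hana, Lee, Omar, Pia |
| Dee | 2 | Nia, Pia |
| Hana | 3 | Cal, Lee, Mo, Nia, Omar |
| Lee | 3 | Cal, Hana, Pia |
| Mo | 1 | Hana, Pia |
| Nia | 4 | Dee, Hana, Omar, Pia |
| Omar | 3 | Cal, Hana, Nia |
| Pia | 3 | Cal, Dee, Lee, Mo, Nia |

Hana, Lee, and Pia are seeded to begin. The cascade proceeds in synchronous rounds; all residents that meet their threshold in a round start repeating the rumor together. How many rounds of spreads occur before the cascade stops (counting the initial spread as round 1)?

2

Round 1 — Hana, Lee, Pia start repeating the rumor (initial).
Round 2 — checking thresholds:
  Cal: 3 of 4 neighbours < 4, not yet.
  Dee: 1 of 2 neighbours < 2, not yet.
  Mo: 2 of 2 neighbours ≥ 1, starts repeating the rumor.
  Nia: 2 of 4 neighbours < 4, not yet.
  Omar: 1 of 3 neighbours < 3, not yet.
Round 3 — no new spreads; cascade stops.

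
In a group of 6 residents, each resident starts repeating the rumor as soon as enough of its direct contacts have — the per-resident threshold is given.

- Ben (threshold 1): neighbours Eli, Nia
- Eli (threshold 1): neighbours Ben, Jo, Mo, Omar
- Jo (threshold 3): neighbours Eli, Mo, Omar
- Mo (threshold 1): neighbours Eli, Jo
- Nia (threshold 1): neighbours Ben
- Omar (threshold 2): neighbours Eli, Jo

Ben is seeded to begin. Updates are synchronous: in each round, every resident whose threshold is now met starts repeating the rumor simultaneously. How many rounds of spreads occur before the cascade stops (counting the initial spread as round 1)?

Round 1 — Ben starts repeating the rumor (initial).
Round 2 — checking thresholds:
  Eli: 1 of 4 neighbours ≥ 1, starts repeating the rumor.
  Nia: 1 of 1 neighbours ≥ 1, starts repeating the rumor.
Round 3 — checking thresholds:
  Jo: 1 of 3 neighbours < 3, below threshold.
  Mo: 1 of 2 neighbours ≥ 1, starts repeating the rumor.
  Omar: 1 of 2 neighbours < 2, below threshold.
Round 4 — no new spreads; cascade stops.

3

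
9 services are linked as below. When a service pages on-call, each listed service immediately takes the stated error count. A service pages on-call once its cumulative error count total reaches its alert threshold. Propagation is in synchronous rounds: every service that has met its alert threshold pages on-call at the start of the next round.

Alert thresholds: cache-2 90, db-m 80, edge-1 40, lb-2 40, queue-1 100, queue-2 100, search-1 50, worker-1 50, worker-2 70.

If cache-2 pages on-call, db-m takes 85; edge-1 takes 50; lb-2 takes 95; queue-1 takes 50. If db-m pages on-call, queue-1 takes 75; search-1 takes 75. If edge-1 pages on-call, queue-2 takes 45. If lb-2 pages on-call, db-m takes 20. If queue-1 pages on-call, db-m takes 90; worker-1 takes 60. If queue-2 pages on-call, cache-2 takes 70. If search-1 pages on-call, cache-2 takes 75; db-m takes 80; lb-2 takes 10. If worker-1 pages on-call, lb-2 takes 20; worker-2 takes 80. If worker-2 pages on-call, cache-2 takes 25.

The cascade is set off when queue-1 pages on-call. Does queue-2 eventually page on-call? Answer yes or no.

no

Round 1 — queue-1 pages on-call (initial).
  db-m: +90 → 90 ≥ 80
  worker-1: +60 → 60 ≥ 50
Round 2 — db-m, worker-1 page on-call.
  lb-2: +20 → 20 < 40
  search-1: +75 → 75 ≥ 50
  worker-2: +80 → 80 ≥ 70
Round 3 — search-1, worker-2 page on-call.
  cache-2: +75+25 → 100 ≥ 90
  lb-2: +10 → 30 < 40
Round 4 — cache-2 pages on-call.
  edge-1: +50 → 50 ≥ 40
  lb-2: +95 → 125 ≥ 40
Round 5 — edge-1, lb-2 page on-call.
  queue-2: +45 → 45 < 100
No further pages.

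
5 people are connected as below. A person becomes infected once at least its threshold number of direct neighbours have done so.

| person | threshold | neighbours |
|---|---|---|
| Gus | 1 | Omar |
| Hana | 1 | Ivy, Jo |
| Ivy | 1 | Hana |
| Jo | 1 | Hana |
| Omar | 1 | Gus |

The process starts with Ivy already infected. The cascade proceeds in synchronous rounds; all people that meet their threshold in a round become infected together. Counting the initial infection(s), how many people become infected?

3

Round 1 — Ivy becomes infected (initial).
Round 2 — checking thresholds:
  Hana: 1 of 2 neighbours ≥ 1, becomes infected.
Round 3 — checking thresholds:
  Jo: 1 of 1 neighbours ≥ 1, becomes infected.
Round 4 — no new infections; cascade stops.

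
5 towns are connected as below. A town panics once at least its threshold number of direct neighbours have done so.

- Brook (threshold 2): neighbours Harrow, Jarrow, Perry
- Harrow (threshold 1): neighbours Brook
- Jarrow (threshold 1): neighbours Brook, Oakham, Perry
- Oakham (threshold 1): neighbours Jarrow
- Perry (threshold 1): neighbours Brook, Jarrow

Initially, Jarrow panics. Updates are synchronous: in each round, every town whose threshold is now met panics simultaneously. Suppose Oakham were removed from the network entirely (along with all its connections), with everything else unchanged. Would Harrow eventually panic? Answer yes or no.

yes

With Oakham removed:
Round 1 — Jarrow panics (initial).
Round 2 — checking thresholds:
  Brook: 1 of 3 neighbours < 2, holds.
  Perry: 1 of 2 neighbours ≥ 1, panics.
Round 3 — checking thresholds:
  Brook: 2 of 3 neighbours ≥ 2, panics.
Round 4 — checking thresholds:
  Harrow: 1 of 1 neighbours ≥ 1, panics.
Round 5 — no new panics; cascade stops.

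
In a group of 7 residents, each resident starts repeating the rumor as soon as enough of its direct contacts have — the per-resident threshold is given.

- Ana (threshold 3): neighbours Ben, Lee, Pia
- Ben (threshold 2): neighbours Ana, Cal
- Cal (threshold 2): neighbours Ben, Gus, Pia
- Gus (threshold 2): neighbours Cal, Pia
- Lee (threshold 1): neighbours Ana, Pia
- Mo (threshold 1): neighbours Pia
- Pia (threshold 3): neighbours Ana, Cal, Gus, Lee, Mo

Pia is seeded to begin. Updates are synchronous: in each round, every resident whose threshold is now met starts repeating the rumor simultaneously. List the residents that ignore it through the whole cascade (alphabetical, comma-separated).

Ana, Ben, Cal, Gus

Round 1 — Pia starts repeating the rumor (initial).
Round 2 — checking thresholds:
  Ana: 1 of 3 neighbours < 3, not yet.
  Cal: 1 of 3 neighbours < 2, not yet.
  Gus: 1 of 2 neighbours < 2, not yet.
  Lee: 1 of 2 neighbours ≥ 1, starts repeating the rumor.
  Mo: 1 of 1 neighbours ≥ 1, starts repeating the rumor.
Round 3 — no new spreads; cascade stops.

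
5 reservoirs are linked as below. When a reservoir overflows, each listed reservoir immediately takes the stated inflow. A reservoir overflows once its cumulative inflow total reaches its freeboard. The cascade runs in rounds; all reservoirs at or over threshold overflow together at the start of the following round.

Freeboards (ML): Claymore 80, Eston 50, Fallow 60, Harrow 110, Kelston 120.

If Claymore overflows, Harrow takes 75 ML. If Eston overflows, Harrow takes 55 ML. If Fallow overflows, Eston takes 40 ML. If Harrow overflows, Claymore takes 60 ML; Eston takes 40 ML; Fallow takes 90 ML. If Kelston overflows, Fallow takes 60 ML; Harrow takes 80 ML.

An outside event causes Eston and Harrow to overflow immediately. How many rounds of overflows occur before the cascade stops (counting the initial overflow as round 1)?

Round 1 — Eston, Harrow overflow (initial).
  Claymore: +60 → 60 < 80
  Fallow: +90 → 90 ≥ 60
Round 2 — Fallow overflows.
No further overflows.

2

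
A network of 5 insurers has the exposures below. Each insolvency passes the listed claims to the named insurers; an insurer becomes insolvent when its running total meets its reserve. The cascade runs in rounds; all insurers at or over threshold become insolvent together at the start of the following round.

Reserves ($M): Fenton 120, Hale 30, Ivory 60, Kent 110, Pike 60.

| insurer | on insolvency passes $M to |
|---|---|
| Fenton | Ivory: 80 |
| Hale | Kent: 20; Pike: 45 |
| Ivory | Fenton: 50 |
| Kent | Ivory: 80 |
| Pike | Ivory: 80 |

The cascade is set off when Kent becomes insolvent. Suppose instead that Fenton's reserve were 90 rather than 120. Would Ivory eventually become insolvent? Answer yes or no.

With Fenton's reserve at 90:
Round 1 — Kent becomes insolvent (initial).
  Ivory: +80 → 80 ≥ 60
Round 2 — Ivory becomes insolvent.
  Fenton: +50 → 50 < 90
No further insolvencies.

yes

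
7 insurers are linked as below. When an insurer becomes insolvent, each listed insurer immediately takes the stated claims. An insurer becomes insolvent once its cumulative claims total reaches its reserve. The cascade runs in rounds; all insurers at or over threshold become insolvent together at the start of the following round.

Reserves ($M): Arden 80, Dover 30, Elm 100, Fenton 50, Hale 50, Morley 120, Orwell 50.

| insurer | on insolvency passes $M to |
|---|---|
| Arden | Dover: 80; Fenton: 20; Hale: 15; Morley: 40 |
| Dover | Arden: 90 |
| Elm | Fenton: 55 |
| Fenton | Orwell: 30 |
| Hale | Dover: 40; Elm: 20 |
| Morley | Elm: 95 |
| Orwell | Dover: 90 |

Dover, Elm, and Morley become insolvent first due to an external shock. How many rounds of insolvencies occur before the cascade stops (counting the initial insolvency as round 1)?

Round 1 — Dover, Elm, Morley become insolvent (initial).
  Arden: +90 → 90 ≥ 80
  Fenton: +55 → 55 ≥ 50
Round 2 — Arden, Fenton become insolvent.
  Hale: +15 → 15 < 50
  Orwell: +30 → 30 < 50
No further insolvencies.

2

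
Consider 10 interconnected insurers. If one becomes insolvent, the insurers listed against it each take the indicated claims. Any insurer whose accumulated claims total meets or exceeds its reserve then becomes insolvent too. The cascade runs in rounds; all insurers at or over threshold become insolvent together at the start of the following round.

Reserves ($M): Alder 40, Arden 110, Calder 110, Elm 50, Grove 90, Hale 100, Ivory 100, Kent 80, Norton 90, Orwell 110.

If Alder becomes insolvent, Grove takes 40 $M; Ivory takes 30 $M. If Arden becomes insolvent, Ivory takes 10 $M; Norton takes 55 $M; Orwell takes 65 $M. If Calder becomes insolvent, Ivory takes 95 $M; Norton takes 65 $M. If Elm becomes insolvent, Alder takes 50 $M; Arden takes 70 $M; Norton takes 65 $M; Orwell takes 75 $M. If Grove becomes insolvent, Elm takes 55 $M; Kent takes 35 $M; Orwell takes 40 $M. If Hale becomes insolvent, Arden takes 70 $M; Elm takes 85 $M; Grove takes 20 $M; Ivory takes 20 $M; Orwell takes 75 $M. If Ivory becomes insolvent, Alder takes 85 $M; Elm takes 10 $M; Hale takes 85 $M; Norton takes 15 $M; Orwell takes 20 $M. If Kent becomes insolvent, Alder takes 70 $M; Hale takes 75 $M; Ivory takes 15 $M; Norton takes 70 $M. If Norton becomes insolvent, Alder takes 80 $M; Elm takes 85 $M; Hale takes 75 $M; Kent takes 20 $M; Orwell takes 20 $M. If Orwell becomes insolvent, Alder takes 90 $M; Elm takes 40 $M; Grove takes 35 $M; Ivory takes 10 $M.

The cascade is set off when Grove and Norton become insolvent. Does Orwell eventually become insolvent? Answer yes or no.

yes

Round 1 — Grove, Norton become insolvent (initial).
  Alder: +80 → 80 ≥ 40
  Elm: +55+85 → 140 ≥ 50
  Hale: +75 → 75 < 100
  Kent: +35+20 → 55 < 80
  Orwell: +40+20 → 60 < 110
Round 2 — Alder, Elm become insolvent.
  Arden: +70 → 70 < 110
  Ivory: +30 → 30 < 100
  Orwell: +75 → 135 ≥ 110
Round 3 — Orwell becomes insolvent.
  Ivory: +10 → 40 < 100
No further insolvencies.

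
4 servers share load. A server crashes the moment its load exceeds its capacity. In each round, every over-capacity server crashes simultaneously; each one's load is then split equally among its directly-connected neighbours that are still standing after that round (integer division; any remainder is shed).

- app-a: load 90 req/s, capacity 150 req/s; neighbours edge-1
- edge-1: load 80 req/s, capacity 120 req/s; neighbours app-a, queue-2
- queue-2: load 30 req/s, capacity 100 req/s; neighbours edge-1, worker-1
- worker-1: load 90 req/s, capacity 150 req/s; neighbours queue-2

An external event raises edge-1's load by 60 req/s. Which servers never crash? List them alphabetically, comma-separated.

queue-2, worker-1

Round 1 — edge-1 at 140 > 120. edge-1 crashes.
  edge-1 sheds 140 req/s to app-a, queue-2: 70 each.
    app-a: 90+70 = 160 > 150
    queue-2: 30+70 = 100 ≤ 100
Round 2 — app-a crashes.
  app-a sheds 160 req/s: no online neighbours, lost.
No further crashes.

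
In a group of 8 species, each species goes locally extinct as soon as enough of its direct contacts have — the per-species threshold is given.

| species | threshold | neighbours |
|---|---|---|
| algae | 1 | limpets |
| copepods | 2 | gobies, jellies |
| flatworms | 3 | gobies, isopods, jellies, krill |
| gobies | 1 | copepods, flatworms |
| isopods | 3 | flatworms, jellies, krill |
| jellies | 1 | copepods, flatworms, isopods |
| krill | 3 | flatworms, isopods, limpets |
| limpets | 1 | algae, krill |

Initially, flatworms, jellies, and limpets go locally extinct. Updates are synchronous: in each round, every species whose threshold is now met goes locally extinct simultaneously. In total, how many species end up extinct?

6

Round 1 — flatworms, jellies, limpets go locally extinct (initial).
Round 2 — checking thresholds:
  algae: 1 of 1 neighbours ≥ 1, goes locally extinct.
  copepods: 1 of 2 neighbours < 2, below threshold.
  gobies: 1 of 2 neighbours ≥ 1, goes locally extinct.
  isopods: 2 of 3 neighbours < 3, below threshold.
  krill: 2 of 3 neighbours < 3, below threshold.
Round 3 — checking thresholds:
  copepods: 2 of 2 neighbours ≥ 2, goes locally extinct.
  isopods: 2 of 3 neighbours < 3, below threshold.
  krill: 2 of 3 neighbours < 3, below threshold.
Round 4 — no new extinctions; cascade stops.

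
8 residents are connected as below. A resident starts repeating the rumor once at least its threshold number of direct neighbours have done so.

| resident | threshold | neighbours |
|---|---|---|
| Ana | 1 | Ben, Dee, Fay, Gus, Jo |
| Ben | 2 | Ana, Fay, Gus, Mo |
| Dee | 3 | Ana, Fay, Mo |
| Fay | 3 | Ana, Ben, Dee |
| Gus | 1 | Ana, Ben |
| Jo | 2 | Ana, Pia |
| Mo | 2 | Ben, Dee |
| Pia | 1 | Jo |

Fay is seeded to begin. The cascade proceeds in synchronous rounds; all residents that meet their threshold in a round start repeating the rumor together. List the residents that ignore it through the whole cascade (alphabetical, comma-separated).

Round 1 — Fay starts repeating the rumor (initial).
Round 2 — checking thresholds:
  Ana: 1 of 5 neighbours ≥ 1, starts repeating the rumor.
  Ben: 1 of 4 neighbours < 2, not yet.
  Dee: 1 of 3 neighbours < 3, not yet.
Round 3 — checking thresholds:
  Ben: 2 of 4 neighbours ≥ 2, starts repeating the rumor.
  Dee: 2 of 3 neighbours < 3, not yet.
  Gus: 1 of 2 neighbours ≥ 1, starts repeating the rumor.
  Jo: 1 of 2 neighbours < 2, not yet.
Round 4 — no new spreads; cascade stops.

Dee, Jo, Mo, Pia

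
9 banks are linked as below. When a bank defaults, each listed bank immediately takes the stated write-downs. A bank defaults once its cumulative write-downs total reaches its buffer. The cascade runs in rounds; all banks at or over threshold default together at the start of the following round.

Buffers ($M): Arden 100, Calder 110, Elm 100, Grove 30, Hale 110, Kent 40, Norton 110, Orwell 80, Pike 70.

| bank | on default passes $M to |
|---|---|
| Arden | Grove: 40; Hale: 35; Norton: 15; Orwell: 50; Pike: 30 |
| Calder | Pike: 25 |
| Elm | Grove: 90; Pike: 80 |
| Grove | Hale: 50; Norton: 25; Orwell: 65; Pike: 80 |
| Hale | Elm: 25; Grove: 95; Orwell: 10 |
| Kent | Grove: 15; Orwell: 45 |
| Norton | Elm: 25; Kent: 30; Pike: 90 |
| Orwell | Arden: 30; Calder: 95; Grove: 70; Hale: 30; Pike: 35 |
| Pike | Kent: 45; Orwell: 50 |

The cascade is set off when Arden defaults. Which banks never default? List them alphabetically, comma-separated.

Calder, Elm, Norton

Round 1 — Arden defaults (initial).
  Grove: +40 → 40 ≥ 30
  Hale: +35 → 35 < 110
  Norton: +15 → 15 < 110
  Orwell: +50 → 50 < 80
  Pike: +30 → 30 < 70
Round 2 — Grove defaults.
  Hale: +50 → 85 < 110
  Norton: +25 → 40 < 110
  Orwell: +65 → 115 ≥ 80
  Pike: +80 → 110 ≥ 70
Round 3 — Orwell, Pike default.
  Calder: +95 → 95 < 110
  Hale: +30 → 115 ≥ 110
  Kent: +45 → 45 ≥ 40
Round 4 — Hale, Kent default.
  Elm: +25 → 25 < 100
No further defaults.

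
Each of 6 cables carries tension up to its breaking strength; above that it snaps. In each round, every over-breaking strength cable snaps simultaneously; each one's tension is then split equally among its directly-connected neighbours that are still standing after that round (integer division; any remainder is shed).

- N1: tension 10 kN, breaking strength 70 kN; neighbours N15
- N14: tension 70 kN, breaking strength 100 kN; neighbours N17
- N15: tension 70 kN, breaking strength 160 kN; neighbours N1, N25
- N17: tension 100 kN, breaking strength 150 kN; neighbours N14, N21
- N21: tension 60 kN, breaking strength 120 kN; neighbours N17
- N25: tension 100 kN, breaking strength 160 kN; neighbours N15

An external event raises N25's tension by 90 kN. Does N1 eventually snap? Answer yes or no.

yes

Round 1 — N25 at 190 > 160. N25 snaps.
  N25 sheds 190 kN to N15: 190 each.
    N15: 70+190 = 260 > 160
Round 2 — N15 snaps.
  N15 sheds 260 kN to N1: 260 each.
    N1: 10+260 = 270 > 70
Round 3 — N1 snaps.
  N1 sheds 270 kN: no online neighbours, lost.
No further breaks.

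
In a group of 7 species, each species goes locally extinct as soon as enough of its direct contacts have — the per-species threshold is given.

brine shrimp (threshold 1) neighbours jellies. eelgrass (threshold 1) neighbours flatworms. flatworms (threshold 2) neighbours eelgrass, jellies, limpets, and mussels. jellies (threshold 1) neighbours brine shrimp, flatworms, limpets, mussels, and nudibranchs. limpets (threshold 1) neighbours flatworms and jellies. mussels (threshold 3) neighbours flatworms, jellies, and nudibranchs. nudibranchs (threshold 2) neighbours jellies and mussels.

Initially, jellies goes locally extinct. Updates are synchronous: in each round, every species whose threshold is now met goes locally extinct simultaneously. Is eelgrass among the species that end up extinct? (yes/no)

Round 1 — jellies goes locally extinct (initial).
Round 2 — checking thresholds:
  brine shrimp: 1 of 1 neighbours ≥ 1, goes locally extinct.
  flatworms: 1 of 4 neighbours < 2, not yet.
  limpets: 1 of 2 neighbours ≥ 1, goes locally extinct.
  mussels: 1 of 3 neighbours < 3, not yet.
  nudibranchs: 1 of 2 neighbours < 2, not yet.
Round 3 — checking thresholds:
  flatworms: 2 of 4 neighbours ≥ 2, goes locally extinct.
  mussels: 1 of 3 neighbours < 3, not yet.
  nudibranchs: 1 of 2 neighbours < 2, not yet.
Round 4 — checking thresholds:
  eelgrass: 1 of 1 neighbours ≥ 1, goes locally extinct.
  mussels: 2 of 3 neighbours < 3, not yet.
  nudibranchs: 1 of 2 neighbours < 2, not yet.
Round 5 — no new extinctions; cascade stops.

yes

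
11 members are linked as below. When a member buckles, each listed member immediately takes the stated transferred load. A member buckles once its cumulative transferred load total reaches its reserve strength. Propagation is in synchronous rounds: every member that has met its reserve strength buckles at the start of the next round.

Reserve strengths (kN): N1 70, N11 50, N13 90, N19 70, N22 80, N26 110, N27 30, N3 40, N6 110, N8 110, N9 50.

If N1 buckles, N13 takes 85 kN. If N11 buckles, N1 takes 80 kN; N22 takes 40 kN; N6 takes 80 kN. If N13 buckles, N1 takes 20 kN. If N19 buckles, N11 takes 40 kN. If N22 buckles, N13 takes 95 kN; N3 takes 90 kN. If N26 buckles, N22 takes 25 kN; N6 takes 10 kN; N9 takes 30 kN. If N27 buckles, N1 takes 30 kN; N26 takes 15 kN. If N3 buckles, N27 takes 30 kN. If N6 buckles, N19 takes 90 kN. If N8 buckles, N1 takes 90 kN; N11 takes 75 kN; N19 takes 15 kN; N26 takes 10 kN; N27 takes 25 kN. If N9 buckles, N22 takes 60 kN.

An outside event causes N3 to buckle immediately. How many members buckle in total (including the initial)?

2

Round 1 — N3 buckles (initial).
  N27: +30 → 30 ≥ 30
Round 2 — N27 buckles.
  N1: +30 → 30 < 70
  N26: +15 → 15 < 110
No further bucklings.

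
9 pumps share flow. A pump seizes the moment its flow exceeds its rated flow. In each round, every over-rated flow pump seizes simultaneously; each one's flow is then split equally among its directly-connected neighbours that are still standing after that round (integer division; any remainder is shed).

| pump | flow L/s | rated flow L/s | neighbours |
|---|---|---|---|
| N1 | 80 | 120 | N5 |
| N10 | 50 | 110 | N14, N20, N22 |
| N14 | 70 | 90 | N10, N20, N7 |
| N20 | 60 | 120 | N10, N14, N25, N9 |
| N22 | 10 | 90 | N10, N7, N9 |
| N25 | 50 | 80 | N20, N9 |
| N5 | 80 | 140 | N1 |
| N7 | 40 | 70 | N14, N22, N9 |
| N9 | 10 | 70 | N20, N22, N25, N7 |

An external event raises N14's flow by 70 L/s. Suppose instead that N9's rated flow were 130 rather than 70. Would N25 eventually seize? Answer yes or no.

With N9's rated flow at 130:
Round 1 — N14 at 140 > 90. N14 seizes.
  N14 sheds 140 L/s to N10, N20, N7: 46 each (2 lost).
    N10: 50+46 = 96 ≤ 110
    N20: 60+46 = 106 ≤ 120
    N7: 40+46 = 86 > 70
Round 2 — N7 seizes.
  N7 sheds 86 L/s to N22, N9: 43 each.
    N22: 10+43 = 53 ≤ 90
    N9: 10+43 = 53 ≤ 130
No further seizures.

no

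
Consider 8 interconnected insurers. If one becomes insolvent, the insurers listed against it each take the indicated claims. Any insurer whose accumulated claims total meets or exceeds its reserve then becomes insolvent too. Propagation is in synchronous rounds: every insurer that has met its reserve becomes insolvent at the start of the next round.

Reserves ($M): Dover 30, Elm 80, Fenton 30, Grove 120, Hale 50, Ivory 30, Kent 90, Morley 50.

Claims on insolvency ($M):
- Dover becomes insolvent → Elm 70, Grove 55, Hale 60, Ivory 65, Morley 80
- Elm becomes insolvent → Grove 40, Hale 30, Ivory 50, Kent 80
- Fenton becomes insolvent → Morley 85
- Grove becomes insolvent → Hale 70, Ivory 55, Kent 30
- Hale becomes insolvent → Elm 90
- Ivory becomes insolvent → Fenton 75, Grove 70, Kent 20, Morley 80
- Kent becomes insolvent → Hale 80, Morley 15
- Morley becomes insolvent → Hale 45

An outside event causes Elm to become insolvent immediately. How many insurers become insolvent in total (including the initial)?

6

Round 1 — Elm becomes insolvent (initial).
  Grove: +40 → 40 < 120
  Hale: +30 → 30 < 50
  Ivory: +50 → 50 ≥ 30
  Kent: +80 → 80 < 90
Round 2 — Ivory becomes insolvent.
  Fenton: +75 → 75 ≥ 30
  Grove: +70 → 110 < 120
  Kent: +20 → 100 ≥ 90
  Morley: +80 → 80 ≥ 50
Round 3 — Fenton, Kent, Morley become insolvent.
  Hale: +80+45 → 155 ≥ 50
Round 4 — Hale becomes insolvent.
No further insolvencies.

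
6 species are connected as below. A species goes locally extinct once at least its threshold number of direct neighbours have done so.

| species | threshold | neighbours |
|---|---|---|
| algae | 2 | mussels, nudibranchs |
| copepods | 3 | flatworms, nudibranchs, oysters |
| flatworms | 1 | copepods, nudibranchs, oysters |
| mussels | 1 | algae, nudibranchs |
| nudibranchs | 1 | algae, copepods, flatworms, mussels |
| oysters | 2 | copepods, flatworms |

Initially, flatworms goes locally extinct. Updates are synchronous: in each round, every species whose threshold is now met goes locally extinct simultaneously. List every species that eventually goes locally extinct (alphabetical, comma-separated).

Round 1 — flatworms goes locally extinct (initial).
Round 2 — checking thresholds:
  copepods: 1 of 3 neighbours < 3, holds.
  nudibranchs: 1 of 4 neighbours ≥ 1, goes locally extinct.
  oysters: 1 of 2 neighbours < 2, holds.
Round 3 — checking thresholds:
  algae: 1 of 2 neighbours < 2, holds.
  copepods: 2 of 3 neighbours < 3, holds.
  mussels: 1 of 2 neighbours ≥ 1, goes locally extinct.
  oysters: 1 of 2 neighbours < 2, holds.
Round 4 — checking thresholds:
  algae: 2 of 2 neighbours ≥ 2, goes locally extinct.
  copepods: 2 of 3 neighbours < 3, holds.
  oysters: 1 of 2 neighbours < 2, holds.
Round 5 — no new extinctions; cascade stops.

algae, flatworms, mussels, nudibranchs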